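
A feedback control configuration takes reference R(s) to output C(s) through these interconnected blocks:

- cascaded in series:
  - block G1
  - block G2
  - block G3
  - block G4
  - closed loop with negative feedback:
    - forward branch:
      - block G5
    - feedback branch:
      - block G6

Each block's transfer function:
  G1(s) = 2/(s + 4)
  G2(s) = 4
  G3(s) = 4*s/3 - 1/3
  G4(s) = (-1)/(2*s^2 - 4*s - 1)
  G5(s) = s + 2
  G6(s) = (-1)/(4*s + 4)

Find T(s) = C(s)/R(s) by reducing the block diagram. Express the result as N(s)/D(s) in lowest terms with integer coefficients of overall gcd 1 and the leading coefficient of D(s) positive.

Answer: (-128*s^3 - 352*s^2 - 160*s + 64)/(18*s^4 + 48*s^3 - 129*s^2 - 138*s - 24)

Working:
1. apply the feedback formula to G5, G6 gives (4*s^2 + 12*s + 8)/(3*s + 2)
2. reduce the series chain G1, G2, G3, G4, [G5/(1+G5*G6)], which is the overall transfer function T(s) = C(s)/R(s) in lowest terms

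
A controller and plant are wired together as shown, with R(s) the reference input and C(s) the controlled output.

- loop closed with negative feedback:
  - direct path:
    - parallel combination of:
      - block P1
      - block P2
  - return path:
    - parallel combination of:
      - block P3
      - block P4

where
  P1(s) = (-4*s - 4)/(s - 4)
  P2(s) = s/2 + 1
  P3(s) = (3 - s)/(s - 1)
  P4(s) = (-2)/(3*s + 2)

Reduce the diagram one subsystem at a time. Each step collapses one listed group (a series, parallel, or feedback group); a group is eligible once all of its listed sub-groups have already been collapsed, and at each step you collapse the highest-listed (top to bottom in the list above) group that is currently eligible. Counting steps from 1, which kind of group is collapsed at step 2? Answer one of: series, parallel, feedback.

Answer: parallel

Working:
(1) combine P1, P2 in parallel
(2) reduce the parallel group P3, P4
(3) close the feedback loop around (P1+P2), (P3+P4)
So the answer for step 2 is parallel.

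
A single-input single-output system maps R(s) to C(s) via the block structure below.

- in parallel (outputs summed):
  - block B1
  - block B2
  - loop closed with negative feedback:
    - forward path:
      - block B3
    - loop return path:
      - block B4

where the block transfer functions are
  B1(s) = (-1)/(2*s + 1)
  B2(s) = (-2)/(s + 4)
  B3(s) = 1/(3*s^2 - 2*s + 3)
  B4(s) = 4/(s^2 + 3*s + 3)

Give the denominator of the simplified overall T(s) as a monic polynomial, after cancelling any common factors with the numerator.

The answer is s^6 + 41*s^5/6 + 29*s^4/2 + 44*s^3/3 + 77*s^2/6 + 43*s/2 + 26/3.

Reasoning:
[1] reduce the feedback loop with forward B3 and return B4 gives (s^2 + 3*s + 3)/(3*s^4 + 7*s^3 + 6*s^2 + 3*s + 13)
[2] add B1, B2, [B3/(1+B3*B4)] (parallel) gives (-15*s^5 - 51*s^4 - 57*s^3 - 14*s^2 - 44*s - 66)/(6*s^6 + 41*s^5 + 87*s^4 + 88*s^3 + 77*s^2 + 129*s + 52)
No further cancellation is possible in the step-2 result, so that is T(s). Its denominator becomes monic after dividing by the leading coefficient 6.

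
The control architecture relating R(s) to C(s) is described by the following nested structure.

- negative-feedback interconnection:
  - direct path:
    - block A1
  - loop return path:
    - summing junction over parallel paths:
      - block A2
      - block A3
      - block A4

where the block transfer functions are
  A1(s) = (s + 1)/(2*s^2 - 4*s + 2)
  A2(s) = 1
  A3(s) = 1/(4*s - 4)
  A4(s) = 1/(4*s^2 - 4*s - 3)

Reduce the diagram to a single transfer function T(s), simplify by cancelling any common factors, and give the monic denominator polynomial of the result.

Answer: s^5 - 7*s^4/2 + 39*s^3/8 - 5*s^2/2 - 31*s/32 + 29/32

Working:
Step 1: parallel reduction of A2, A3, A4 = (16*s^3 - 28*s^2 + 4*s + 5)/(16*s^3 - 32*s^2 + 4*s + 12)
Step 2: reduce the feedback loop with forward A1 and return (A2+A3+A4) = (16*s^4 - 16*s^3 - 28*s^2 + 16*s + 12)/(32*s^5 - 112*s^4 + 156*s^3 - 80*s^2 - 31*s + 29)
The result of step 2 is T(s) in lowest terms. Its denominator has leading coefficient 32; dividing the denominator through by 32 makes it monic.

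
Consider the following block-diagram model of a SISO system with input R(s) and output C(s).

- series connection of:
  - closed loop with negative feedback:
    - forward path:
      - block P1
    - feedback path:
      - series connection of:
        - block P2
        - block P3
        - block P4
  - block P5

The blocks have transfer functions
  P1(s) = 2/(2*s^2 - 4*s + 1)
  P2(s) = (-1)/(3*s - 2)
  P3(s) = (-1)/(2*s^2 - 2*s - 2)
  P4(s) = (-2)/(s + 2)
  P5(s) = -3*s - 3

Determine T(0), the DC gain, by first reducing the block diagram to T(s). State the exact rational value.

[1] reduce the series chain P2, P3, P4 gives (-1)/(3*s^4 + s^3 - 11*s^2 + 4)
[2] close the feedback loop around P1, (P2*P3*P4) gives (6*s^4 + 2*s^3 - 22*s^2 + 8)/(6*s^6 - 10*s^5 - 23*s^4 + 45*s^3 - 3*s^2 - 16*s + 2)
[3] cascade [P1/(1+P1*(P2*P3*P4))], P5 gives (-18*s^5 - 24*s^4 + 60*s^3 + 66*s^2 - 24*s - 24)/(6*s^6 - 10*s^5 - 23*s^4 + 45*s^3 - 3*s^2 - 16*s + 2)
The step-3 result is T(s). Setting s = 0: T(0) = -24/2 = -12.

Answer: -12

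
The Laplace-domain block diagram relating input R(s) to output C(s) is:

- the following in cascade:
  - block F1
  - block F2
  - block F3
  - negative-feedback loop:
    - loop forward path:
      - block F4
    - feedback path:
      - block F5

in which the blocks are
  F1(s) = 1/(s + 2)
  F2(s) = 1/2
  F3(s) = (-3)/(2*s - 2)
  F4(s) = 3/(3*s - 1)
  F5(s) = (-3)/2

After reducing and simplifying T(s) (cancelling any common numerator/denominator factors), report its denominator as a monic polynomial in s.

Answer: s^3 - 5*s^2/6 - 23*s/6 + 11/3

Working:
Step 1 - apply the feedback formula to F4, F5 = 6/(6*s - 11)
Step 2 - combine F1, F2, F3, [F4/(1+F4*F5)] in series = (-9)/(12*s^3 - 10*s^2 - 46*s + 44)
The result of step 2 is T(s) in lowest terms. Its denominator has leading coefficient 12; dividing the denominator through by 12 makes it monic.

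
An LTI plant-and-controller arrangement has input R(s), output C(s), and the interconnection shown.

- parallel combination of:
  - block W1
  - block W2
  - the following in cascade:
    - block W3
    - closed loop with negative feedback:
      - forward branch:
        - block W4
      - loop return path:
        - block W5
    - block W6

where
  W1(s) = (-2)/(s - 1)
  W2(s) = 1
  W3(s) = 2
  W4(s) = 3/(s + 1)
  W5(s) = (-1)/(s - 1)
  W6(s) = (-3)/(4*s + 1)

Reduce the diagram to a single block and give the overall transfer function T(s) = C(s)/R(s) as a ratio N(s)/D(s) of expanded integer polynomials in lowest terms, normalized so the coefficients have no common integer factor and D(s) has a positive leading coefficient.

First reduce the diagram to T(s).

1. apply the feedback formula to W4, W5; result (3*s - 3)/(s^2 - 4)
2. series reduction of W3, [W4/(1+W4*W5)], W6; result (18 - 18*s)/(4*s^3 + s^2 - 16*s - 4)
3. sum the parallel branches W1, W2, (W3*[W4/(1+W4*W5)]*W6): this yields T(s), and no further normalization is needed

Answer: (4*s^4 - 11*s^3 - 37*s^2 + 80*s - 6)/(4*s^4 - 3*s^3 - 17*s^2 + 12*s + 4)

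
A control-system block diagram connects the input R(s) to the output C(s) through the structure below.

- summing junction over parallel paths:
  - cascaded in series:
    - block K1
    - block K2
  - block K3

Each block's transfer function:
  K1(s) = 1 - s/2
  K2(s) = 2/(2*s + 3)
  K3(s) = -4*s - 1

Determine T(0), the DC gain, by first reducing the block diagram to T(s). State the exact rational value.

First reduce the diagram to T(s).

(1) cascade K1, K2 = (2 - s)/(2*s + 3)
(2) add (K1*K2), K3 (parallel) = (-8*s^2 - 15*s - 1)/(2*s + 3)
DC gain: substitute s = 0 into T(s) from step 2: T(0) = -1/3.

Answer: -1/3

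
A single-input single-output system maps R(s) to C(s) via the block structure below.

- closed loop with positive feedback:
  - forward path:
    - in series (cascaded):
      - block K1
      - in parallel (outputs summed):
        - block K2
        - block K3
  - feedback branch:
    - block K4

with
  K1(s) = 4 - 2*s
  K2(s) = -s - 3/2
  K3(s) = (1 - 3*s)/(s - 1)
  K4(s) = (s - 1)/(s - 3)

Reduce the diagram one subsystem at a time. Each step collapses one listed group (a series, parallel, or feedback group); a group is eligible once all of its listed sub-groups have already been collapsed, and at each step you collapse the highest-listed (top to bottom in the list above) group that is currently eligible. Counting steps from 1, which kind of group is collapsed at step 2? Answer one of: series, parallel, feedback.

Step 1. add K2, K3 (parallel)
Step 2. multiply K1, (K2+K3) (series)
Step 3. apply the feedback formula to (K1*(K2+K3)), K4
The group at step 2 is a series group.

Hence the answer: series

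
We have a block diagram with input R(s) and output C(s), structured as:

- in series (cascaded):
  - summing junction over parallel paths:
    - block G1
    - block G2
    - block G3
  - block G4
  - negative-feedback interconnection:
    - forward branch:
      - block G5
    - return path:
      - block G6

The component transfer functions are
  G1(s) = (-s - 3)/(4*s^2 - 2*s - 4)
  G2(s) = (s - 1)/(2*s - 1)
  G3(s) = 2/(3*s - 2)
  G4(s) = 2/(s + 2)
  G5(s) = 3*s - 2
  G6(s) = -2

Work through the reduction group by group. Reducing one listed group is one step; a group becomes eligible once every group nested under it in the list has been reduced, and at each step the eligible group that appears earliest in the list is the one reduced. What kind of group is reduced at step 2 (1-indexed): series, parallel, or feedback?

Step 1. reduce the parallel group G1, G2, G3
Step 2. feedback reduction of G5, G6
Step 3. combine (G1+G2+G3), G4, [G5/(1+G5*G6)] in series
So the answer for step 2 is feedback.

Final answer: feedback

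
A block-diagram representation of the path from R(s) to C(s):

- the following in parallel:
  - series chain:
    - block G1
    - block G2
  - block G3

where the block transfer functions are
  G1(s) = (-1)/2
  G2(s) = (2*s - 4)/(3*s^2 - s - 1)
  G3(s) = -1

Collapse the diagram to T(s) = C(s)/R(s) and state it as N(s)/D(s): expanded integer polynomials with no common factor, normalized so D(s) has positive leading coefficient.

Step 1. multiply G1, G2 (series) = (2 - s)/(3*s^2 - s - 1)
Step 2. reduce the parallel group (G1*G2), G3, which is the overall transfer function T(s) = C(s)/R(s) in lowest terms

Therefore the answer is (3 - 3*s^2)/(3*s^2 - s - 1).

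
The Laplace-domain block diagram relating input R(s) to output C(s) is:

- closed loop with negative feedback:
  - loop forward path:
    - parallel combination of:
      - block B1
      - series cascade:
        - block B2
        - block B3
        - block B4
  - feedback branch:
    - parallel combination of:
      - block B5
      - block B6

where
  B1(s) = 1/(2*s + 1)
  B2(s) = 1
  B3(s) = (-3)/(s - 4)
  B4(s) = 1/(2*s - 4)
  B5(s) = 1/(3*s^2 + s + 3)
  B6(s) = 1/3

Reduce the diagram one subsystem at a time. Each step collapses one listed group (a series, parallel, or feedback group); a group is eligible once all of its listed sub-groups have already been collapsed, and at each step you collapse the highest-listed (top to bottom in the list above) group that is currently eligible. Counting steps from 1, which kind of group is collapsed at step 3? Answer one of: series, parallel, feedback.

Reducing step by step:

[1] multiply B2, B3, B4 (series)
[2] parallel reduction of B1, (B2*B3*B4)
[3] parallel reduction of B5, B6
[4] close the feedback loop around (B1+(B2*B3*B4)), (B5+B6)
At step 3 the group reduced is parallel.

Answer: parallel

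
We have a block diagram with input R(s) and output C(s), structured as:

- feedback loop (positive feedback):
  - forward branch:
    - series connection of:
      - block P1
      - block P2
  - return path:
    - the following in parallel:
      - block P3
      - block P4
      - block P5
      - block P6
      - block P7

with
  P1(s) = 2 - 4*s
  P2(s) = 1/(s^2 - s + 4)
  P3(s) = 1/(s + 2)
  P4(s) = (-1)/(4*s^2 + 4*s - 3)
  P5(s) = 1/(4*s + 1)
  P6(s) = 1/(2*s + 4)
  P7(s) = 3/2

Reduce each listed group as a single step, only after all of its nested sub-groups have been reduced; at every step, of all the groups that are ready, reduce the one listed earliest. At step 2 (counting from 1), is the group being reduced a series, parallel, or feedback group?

Reducing step by step:

Step 1: multiply P1, P2 (series)
Step 2: combine P3, P4, P5, P6, P7 in parallel
Step 3: feedback reduction of (P1*P2), (P3+P4+P5+P6+P7)
Step 2: parallel.

Answer: parallel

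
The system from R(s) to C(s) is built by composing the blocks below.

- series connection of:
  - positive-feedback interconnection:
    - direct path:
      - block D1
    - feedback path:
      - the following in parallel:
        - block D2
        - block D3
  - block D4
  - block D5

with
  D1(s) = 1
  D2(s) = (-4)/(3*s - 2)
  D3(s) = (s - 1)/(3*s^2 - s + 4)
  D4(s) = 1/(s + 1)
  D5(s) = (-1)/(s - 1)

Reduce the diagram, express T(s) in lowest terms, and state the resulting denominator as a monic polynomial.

(1) reduce the parallel group D2, D3: (-9*s^2 - s - 14)/(9*s^3 - 9*s^2 + 14*s - 8)
(2) feedback reduction of D1, (D2+D3): (9*s^3 - 9*s^2 + 14*s - 8)/(9*s^3 + 15*s + 6)
(3) series reduction of [D1/(1-D1*(D2+D3))], D4, D5: (-9*s^3 + 9*s^2 - 14*s + 8)/(9*s^5 + 6*s^3 + 6*s^2 - 15*s - 6)
That last expression is T(s), already simplified. Scaling its denominator by 1/9 (the reciprocal of the leading coefficient) yields the monic denominator.

Answer: s^5 + 2*s^3/3 + 2*s^2/3 - 5*s/3 - 2/3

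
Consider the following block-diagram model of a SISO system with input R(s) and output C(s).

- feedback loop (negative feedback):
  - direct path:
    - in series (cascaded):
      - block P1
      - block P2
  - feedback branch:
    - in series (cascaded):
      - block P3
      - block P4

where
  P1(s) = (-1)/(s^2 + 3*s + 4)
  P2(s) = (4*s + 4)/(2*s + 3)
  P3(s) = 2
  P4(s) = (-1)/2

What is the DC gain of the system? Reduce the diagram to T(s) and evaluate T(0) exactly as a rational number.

The answer is -1/4.

Reasoning:
(1) combine P1, P2 in series, giving (-4*s - 4)/(2*s^3 + 9*s^2 + 17*s + 12)
(2) combine P3, P4 in series, giving -1
(3) collapse the loop ((P1*P2) forward, (P3*P4) return), giving (-4*s - 4)/(2*s^3 + 9*s^2 + 21*s + 16)
Evaluating the step-3 result (the overall T(s)) at s = 0 gives T(0) = -4/16 = -1/4.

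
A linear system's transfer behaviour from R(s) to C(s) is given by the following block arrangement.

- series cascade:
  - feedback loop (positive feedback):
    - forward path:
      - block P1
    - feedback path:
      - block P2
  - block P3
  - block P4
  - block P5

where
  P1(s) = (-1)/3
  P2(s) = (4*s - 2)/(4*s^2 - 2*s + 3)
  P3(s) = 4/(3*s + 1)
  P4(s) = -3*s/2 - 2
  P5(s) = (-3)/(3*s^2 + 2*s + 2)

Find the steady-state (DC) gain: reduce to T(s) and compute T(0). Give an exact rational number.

1. reduce the feedback loop with forward P1 and return P2 gives (-4*s^2 + 2*s - 3)/(12*s^2 - 2*s + 7)
2. combine [P1/(1-P1*P2)], P3, P4, P5 in series gives (-72*s^3 - 60*s^2 - 6*s - 72)/(108*s^5 + 90*s^4 + 141*s^3 + 71*s^2 + 52*s + 14)
That last expression is T(s); at s = 0 only the constant terms survive, so T(0) = -72/14 = -36/7.

Answer: -36/7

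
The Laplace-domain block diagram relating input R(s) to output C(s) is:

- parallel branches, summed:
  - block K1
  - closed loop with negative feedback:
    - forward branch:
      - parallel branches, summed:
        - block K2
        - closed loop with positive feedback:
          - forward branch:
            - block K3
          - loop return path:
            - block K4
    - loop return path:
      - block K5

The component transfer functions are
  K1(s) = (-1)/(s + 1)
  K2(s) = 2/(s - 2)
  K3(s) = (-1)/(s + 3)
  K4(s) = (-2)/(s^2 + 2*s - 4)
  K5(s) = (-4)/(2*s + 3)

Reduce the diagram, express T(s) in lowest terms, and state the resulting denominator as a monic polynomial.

Reducing step by step:

(1) close the feedback loop around K3, K4, giving (-s^2 - 2*s + 4)/(s^3 + 5*s^2 + 2*s - 14)
(2) sum the parallel branches K2, [K3/(1-K3*K4)], giving (s^3 + 10*s^2 + 12*s - 36)/(s^4 + 3*s^3 - 8*s^2 - 18*s + 28)
(3) collapse the loop ((K2+[K3/(1-K3*K4)]) forward, K5 return), giving (2*s^4 + 23*s^3 + 54*s^2 - 36*s - 108)/(2*s^5 + 9*s^4 - 11*s^3 - 100*s^2 - 46*s + 228)
(4) parallel reduction of K1, [(K2+[K3/(1-K3*K4)])/(1+(K2+[K3/(1-K3*K4)])*K5)], giving (16*s^4 + 88*s^3 + 118*s^2 - 98*s - 336)/(2*s^6 + 11*s^5 - 2*s^4 - 111*s^3 - 146*s^2 + 182*s + 228)
That last expression is T(s), already simplified. Scaling its denominator by 1/2 (the reciprocal of the leading coefficient) yields the monic denominator.

Answer: s^6 + 11*s^5/2 - s^4 - 111*s^3/2 - 73*s^2 + 91*s + 114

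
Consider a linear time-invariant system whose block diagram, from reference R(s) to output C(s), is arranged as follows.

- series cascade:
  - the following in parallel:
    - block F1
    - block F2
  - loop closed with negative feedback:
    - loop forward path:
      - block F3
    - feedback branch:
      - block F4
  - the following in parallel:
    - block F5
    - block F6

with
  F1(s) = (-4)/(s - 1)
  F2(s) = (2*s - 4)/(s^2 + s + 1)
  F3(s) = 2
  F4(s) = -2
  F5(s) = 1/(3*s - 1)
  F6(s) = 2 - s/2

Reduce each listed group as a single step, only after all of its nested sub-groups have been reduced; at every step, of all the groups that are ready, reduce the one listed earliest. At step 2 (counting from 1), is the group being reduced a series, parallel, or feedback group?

Answer: feedback

Working:
(1) reduce the parallel group F1, F2
(2) reduce the feedback loop with forward F3 and return F4
(3) combine F5, F6 in parallel
(4) combine (F1+F2), [F3/(1+F3*F4)], (F5+F6) in series
At step 2 the group reduced is feedback.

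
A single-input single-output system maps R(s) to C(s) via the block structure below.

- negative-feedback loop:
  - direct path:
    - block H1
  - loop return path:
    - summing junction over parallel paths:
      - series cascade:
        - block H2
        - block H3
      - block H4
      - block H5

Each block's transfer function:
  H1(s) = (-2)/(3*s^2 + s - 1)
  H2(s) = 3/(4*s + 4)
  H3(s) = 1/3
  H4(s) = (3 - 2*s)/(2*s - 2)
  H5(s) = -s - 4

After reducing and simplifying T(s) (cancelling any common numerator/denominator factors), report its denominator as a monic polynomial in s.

First reduce the diagram to T(s).

[1] series reduction of H2, H3; result 1/(4*s + 4)
[2] combine (H2*H3), H4, H5 in parallel; result (-4*s^3 - 20*s^2 + 7*s + 21)/(4*s^2 - 4)
[3] collapse the loop (H1 forward, ((H2*H3)+H4+H5) return); result (4 - 4*s^2)/(6*s^4 + 6*s^3 + 12*s^2 - 9*s - 19)
T(s) is the step-3 result (common factors already cancelled). Leading coefficient of the denominator: 6. Divide through by 6 for the monic polynomial.

Answer: s^4 + s^3 + 2*s^2 - 3*s/2 - 19/6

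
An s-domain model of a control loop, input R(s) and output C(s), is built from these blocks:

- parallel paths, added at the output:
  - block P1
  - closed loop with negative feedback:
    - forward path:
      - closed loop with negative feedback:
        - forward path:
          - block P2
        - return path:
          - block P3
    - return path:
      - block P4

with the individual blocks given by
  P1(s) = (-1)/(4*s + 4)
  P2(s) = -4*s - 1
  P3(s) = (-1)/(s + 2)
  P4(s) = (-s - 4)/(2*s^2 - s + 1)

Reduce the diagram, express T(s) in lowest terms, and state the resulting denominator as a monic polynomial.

The answer is s^4 + 20*s^3/7 + 33*s^2/7 + 51*s/14 + 11/14.

Reasoning:
Step 1: collapse the loop (P2 forward, P3 return): (-4*s^2 - 9*s - 2)/(5*s + 3)
Step 2: collapse the loop ([P2/(1+P2*P3)] forward, P4 return): (-8*s^4 - 14*s^3 + s^2 - 7*s - 2)/(14*s^3 + 26*s^2 + 40*s + 11)
Step 3: add P1, [[P2/(1+P2*P3)]/(1+[P2/(1+P2*P3)]*P4)] (parallel): (-32*s^5 - 88*s^4 - 66*s^3 - 50*s^2 - 76*s - 19)/(56*s^4 + 160*s^3 + 264*s^2 + 204*s + 44)
Step 3 gives the fully reduced T(s), with no common factor left to cancel. The denominator's leading coefficient is 56, so divide each of its coefficients by 56 to get the monic form.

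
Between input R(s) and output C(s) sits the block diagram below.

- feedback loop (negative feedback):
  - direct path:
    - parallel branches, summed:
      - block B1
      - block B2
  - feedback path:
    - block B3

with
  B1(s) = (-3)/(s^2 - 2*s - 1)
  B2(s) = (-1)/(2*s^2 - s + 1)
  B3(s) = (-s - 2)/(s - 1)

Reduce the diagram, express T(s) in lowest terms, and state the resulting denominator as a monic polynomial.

1. parallel reduction of B1, B2: (-7*s^2 + 5*s - 2)/(2*s^4 - 5*s^3 + s^2 - s - 1)
2. feedback reduction of (B1+B2), B3: (-7*s^3 + 12*s^2 - 7*s + 2)/(2*s^5 - 7*s^4 + 13*s^3 + 7*s^2 - 8*s + 5)
No further cancellation is possible in the step-2 result, so that is T(s). Its denominator becomes monic after dividing by the leading coefficient 2.

Final answer: s^5 - 7*s^4/2 + 13*s^3/2 + 7*s^2/2 - 4*s + 5/2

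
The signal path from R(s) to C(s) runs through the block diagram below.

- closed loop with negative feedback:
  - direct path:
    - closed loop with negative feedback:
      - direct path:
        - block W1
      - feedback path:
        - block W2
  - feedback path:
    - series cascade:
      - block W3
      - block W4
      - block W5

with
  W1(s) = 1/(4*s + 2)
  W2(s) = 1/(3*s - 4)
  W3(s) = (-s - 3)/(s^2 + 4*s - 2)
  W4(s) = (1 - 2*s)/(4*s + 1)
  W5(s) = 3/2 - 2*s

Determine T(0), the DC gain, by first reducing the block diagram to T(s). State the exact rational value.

Answer: 1/4

Working:
(1) feedback reduction of W1, W2; result (3*s - 4)/(12*s^2 - 10*s - 7)
(2) cascade W3, W4, W5; result (-8*s^3 - 14*s^2 + 27*s - 9)/(8*s^3 + 34*s^2 - 8*s - 4)
(3) close the feedback loop around [W1/(1+W1*W2)], (W3*W4*W5); result (24*s^4 + 70*s^3 - 160*s^2 + 20*s + 16)/(96*s^5 + 304*s^4 - 502*s^3 - 69*s^2 - 39*s + 64)
Step 3 gives the overall T(s). Then T(0) = 16/64 = 1/4.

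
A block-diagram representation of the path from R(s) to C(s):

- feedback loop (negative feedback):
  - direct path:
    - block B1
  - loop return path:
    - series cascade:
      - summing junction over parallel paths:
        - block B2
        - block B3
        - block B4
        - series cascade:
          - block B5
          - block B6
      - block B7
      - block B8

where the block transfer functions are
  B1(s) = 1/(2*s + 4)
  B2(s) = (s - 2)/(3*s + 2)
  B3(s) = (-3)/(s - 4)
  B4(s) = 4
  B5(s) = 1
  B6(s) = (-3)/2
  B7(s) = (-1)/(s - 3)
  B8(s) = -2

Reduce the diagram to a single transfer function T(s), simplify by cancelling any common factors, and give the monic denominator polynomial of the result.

Reducing step by step:

1. multiply B5, B6 (series) -> (-3)/2
2. reduce the parallel group B2, B3, B4, (B5*B6) -> (17*s^2 - 80*s - 36)/(6*s^2 - 20*s - 16)
3. multiply (B2+B3+B4+(B5*B6)), B7, B8 (series) -> (17*s^2 - 80*s - 36)/(3*s^3 - 19*s^2 + 22*s + 24)
4. collapse the loop (B1 forward, ((B2+B3+B4+(B5*B6))*B7*B8) return) -> (3*s^3 - 19*s^2 + 22*s + 24)/(6*s^4 - 26*s^3 - 15*s^2 + 56*s + 60)
Step 4 gives the fully reduced T(s), with no common factor left to cancel. The denominator's leading coefficient is 6, so divide each of its coefficients by 6 to get the monic form.

Answer: s^4 - 13*s^3/3 - 5*s^2/2 + 28*s/3 + 10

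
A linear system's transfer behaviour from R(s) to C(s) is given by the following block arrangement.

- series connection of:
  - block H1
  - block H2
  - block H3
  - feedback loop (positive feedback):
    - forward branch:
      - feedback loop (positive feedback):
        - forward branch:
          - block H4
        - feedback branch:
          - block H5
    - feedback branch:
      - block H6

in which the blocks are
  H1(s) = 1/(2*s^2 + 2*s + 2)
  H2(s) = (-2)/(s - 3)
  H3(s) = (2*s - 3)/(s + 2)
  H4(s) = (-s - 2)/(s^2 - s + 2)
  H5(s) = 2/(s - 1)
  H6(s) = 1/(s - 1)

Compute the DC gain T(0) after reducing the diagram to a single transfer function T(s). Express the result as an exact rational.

Step 1 - close the feedback loop around H4, H5: (-s^2 - s + 2)/(s^3 - 2*s^2 + 5*s + 2)
Step 2 - feedback reduction of [H4/(1-H4*H5)], H6: (-s^2 - s + 2)/(s^3 - 2*s^2 + 6*s + 4)
Step 3 - reduce the series chain H1, H2, H3, [[H4/(1-H4*H5)]/(1-[H4/(1-H4*H5)]*H6)]: (2*s^2 - 5*s + 3)/(s^6 - 4*s^5 + 8*s^4 - 7*s^3 - 14*s^2 - 26*s - 12)
Step 3 gives the overall T(s). Then T(0) = 3/(-12) = -1/4.

Therefore the answer is -1/4.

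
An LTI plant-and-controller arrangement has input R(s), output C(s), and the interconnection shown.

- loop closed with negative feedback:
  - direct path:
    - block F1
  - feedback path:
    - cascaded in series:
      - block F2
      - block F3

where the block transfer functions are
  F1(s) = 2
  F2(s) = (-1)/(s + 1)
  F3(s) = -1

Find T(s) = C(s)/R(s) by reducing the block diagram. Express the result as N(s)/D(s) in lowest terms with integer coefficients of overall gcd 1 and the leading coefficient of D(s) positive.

Reducing step by step:

(1) combine F2, F3 in series gives 1/(s + 1)
(2) feedback reduction of F1, (F2*F3): this yields T(s), and no further normalization is needed

Answer: (2*s + 2)/(s + 3)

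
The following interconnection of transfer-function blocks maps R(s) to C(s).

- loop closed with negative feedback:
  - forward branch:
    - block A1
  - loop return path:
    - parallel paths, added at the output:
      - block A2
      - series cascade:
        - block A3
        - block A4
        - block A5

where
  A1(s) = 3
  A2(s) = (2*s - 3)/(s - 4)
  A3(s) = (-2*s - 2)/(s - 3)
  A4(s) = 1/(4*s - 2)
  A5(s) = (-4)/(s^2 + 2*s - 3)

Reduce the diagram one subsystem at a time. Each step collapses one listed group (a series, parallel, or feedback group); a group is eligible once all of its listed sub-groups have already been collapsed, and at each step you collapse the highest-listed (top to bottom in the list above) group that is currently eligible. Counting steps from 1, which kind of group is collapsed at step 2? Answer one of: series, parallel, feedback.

Step 1. reduce the series chain A3, A4, A5
Step 2. combine A2, (A3*A4*A5) in parallel
Step 3. collapse the loop (A1 forward, (A2+(A3*A4*A5)) return)
Step 2: parallel.

Answer: parallel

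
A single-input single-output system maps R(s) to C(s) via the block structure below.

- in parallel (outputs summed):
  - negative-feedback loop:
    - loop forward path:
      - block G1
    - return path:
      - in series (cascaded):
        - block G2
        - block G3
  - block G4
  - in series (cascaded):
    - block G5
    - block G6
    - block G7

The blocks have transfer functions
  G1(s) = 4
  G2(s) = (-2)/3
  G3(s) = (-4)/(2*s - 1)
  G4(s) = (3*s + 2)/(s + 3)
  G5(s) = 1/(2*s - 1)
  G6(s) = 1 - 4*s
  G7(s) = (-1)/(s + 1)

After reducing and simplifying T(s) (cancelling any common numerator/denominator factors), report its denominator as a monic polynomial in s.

Answer: s^4 + 25*s^3/3 + 215*s^2/12 + 10*s/3 - 29/4

Working:
Step 1. cascade G2, G3: 8/(6*s - 3)
Step 2. close the feedback loop around G1, (G2*G3): (24*s - 12)/(6*s + 29)
Step 3. series reduction of G5, G6, G7: (4*s - 1)/(2*s^2 + s - 1)
Step 4. parallel reduction of [G1/(1+G1*(G2*G3))], G4, (G5*G6*G7): (84*s^4 + 384*s^3 + 343*s^2 + 164*s - 109)/(12*s^4 + 100*s^3 + 215*s^2 + 40*s - 87)
No further cancellation is possible in the step-4 result, so that is T(s). Its denominator becomes monic after dividing by the leading coefficient 12.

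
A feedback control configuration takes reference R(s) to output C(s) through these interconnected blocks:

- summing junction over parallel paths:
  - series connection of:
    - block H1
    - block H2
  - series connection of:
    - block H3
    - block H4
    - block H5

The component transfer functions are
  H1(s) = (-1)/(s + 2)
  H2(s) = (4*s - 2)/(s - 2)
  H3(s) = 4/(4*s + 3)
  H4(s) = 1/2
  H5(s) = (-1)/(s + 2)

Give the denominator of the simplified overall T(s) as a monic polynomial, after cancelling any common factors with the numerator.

Step 1. cascade H1, H2 = (2 - 4*s)/(s^2 - 4)
Step 2. combine H3, H4, H5 in series = (-2)/(4*s^2 + 11*s + 6)
Step 3. add (H1*H2), (H3*H4*H5) (parallel) = (-16*s^2 - 6*s + 10)/(4*s^3 + 3*s^2 - 16*s - 12)
Step 3 gives the fully reduced T(s), with no common factor left to cancel. The denominator's leading coefficient is 4, so divide each of its coefficients by 4 to get the monic form.

Hence the answer: s^3 + 3*s^2/4 - 4*s - 3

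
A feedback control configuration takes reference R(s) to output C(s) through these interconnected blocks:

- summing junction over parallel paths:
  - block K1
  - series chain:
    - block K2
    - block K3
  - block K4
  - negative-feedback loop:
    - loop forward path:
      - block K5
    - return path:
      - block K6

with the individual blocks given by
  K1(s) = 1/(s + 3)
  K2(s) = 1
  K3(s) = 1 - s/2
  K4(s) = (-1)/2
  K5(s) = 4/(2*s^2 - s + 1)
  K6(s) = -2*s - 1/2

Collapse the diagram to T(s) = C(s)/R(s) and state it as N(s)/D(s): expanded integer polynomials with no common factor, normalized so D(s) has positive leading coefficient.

1. cascade K2, K3 gives 1 - s/2
2. feedback reduction of K5, K6 gives 4/(2*s^2 - 9*s - 1)
3. sum the parallel branches K1, (K2*K3), K4, [K5/(1+K5*K6)], giving the overall T(s)

Final answer: (-2*s^4 + 5*s^3 + 29*s^2 - 35*s + 19)/(4*s^3 - 6*s^2 - 56*s - 6)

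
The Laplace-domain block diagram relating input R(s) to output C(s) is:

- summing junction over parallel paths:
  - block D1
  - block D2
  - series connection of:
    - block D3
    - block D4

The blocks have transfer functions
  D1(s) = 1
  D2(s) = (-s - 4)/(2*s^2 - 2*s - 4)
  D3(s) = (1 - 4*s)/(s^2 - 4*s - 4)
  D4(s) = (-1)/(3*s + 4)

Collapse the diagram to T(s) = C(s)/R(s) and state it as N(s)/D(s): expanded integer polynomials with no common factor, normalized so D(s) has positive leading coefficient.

Step 1: combine D3, D4 in series, giving (4*s - 1)/(3*s^3 - 8*s^2 - 28*s - 16)
Step 2: add D1, D2, (D3*D4) (parallel) - this is the overall T(s), already in the required normalized form

Final answer: (6*s^5 - 25*s^4 - 48*s^3 + 106*s^2 + 258*s + 132)/(6*s^5 - 22*s^4 - 52*s^3 + 56*s^2 + 144*s + 64)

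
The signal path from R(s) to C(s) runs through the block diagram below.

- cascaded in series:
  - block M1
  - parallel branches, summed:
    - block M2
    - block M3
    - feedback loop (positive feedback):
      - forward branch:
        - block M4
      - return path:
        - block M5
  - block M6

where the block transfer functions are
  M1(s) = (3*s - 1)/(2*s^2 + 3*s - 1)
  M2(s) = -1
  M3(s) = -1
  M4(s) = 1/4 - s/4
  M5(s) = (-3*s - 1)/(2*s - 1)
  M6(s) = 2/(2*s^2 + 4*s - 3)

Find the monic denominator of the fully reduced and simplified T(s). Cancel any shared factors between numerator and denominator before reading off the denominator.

Step 1. reduce the feedback loop with forward M4 and return M5 -> (2*s^2 - 3*s + 1)/(3*s^2 - 10*s + 3)
Step 2. combine M2, M3, [M4/(1-M4*M5)] in parallel -> (-4*s^2 + 17*s - 5)/(3*s^2 - 10*s + 3)
Step 3. reduce the series chain M1, (M2+M3+[M4/(1-M4*M5)]), M6 -> (-8*s^2 + 34*s - 10)/(4*s^5 + 2*s^4 - 38*s^3 - 25*s^2 + 42*s - 9)
No further cancellation is possible in the step-3 result, so that is T(s). Its denominator becomes monic after dividing by the leading coefficient 4.

Hence the answer: s^5 + s^4/2 - 19*s^3/2 - 25*s^2/4 + 21*s/2 - 9/4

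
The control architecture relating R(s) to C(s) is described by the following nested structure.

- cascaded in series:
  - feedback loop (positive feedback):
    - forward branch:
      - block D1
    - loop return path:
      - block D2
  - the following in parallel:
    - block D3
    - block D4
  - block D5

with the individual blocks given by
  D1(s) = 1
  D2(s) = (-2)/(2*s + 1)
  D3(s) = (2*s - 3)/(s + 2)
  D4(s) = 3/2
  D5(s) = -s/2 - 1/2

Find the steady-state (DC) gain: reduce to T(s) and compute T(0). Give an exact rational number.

(1) feedback reduction of D1, D2 = (2*s + 1)/(2*s + 3)
(2) reduce the parallel group D3, D4 = (7*s)/(2*s + 4)
(3) combine [D1/(1-D1*D2)], (D3+D4), D5 in series = (-14*s^3 - 21*s^2 - 7*s)/(8*s^2 + 28*s + 24)
Step 3 gives the overall T(s). Then T(0) = 0/24 = 0.

Answer: 0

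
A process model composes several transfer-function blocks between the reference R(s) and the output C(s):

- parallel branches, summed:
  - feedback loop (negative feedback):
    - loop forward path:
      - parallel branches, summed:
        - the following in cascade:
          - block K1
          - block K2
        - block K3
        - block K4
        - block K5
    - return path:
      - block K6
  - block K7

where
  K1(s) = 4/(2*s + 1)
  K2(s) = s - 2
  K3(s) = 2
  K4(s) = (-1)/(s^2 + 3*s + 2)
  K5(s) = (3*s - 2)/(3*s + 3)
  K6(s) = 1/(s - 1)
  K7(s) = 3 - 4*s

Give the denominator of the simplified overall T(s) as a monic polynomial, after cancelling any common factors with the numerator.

Step 1 - series reduction of K1, K2 gives (4*s - 8)/(2*s + 1)
Step 2 - add (K1*K2), K3, K4, K5 (parallel) gives (30*s^3 + 65*s^2 - 16*s - 43)/(6*s^3 + 21*s^2 + 21*s + 6)
Step 3 - feedback reduction of ((K1*K2)+K3+K4+K5), K6 gives (30*s^4 + 35*s^3 - 81*s^2 - 27*s + 43)/(6*s^4 + 45*s^3 + 65*s^2 - 31*s - 49)
Step 4 - reduce the parallel group [((K1*K2)+K3+K4+K5)/(1+((K1*K2)+K3+K4+K5)*K6)], K7 gives (-24*s^5 - 132*s^4 - 90*s^3 + 238*s^2 + 76*s - 104)/(6*s^4 + 45*s^3 + 65*s^2 - 31*s - 49)
No further cancellation is possible in the step-4 result, so that is T(s). Its denominator becomes monic after dividing by the leading coefficient 6.

Answer: s^4 + 15*s^3/2 + 65*s^2/6 - 31*s/6 - 49/6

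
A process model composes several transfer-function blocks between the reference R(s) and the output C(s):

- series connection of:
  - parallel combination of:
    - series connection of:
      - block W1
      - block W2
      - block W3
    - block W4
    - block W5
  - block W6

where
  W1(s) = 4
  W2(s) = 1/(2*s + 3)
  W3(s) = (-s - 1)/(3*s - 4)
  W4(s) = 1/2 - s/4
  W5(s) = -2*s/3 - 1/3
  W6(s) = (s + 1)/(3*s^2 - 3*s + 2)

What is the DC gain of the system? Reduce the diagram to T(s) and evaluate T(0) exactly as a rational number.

Answer: 1/4

Working:
(1) series reduction of W1, W2, W3: (-4*s - 4)/(6*s^2 + s - 12)
(2) reduce the parallel group (W1*W2*W3), W4, W5: (-66*s^3 + s^2 + 86*s - 72)/(72*s^2 + 12*s - 144)
(3) reduce the series chain ((W1*W2*W3)+W4+W5), W6: (-66*s^4 - 65*s^3 + 87*s^2 + 14*s - 72)/(216*s^4 - 180*s^3 - 324*s^2 + 456*s - 288)
The step-3 result is T(s). Setting s = 0: T(0) = -72/(-288) = 1/4.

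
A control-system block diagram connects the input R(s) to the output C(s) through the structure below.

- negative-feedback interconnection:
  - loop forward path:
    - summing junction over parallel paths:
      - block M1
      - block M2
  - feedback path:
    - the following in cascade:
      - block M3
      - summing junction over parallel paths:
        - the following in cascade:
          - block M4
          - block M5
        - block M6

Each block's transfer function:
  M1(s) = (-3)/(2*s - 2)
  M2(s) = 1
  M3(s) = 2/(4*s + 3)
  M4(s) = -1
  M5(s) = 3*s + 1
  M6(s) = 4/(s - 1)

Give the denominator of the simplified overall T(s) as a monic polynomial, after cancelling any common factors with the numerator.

Answer: s^3 - 7*s^2 + s + 11

Working:
Step 1: combine M1, M2 in parallel; result (2*s - 5)/(2*s - 2)
Step 2: reduce the series chain M4, M5; result -3*s - 1
Step 3: combine (M4*M5), M6 in parallel; result (-3*s^2 + 2*s + 5)/(s - 1)
Step 4: cascade M3, ((M4*M5)+M6); result (-6*s^2 + 4*s + 10)/(4*s^2 - s - 3)
Step 5: close the feedback loop around (M1+M2), (M3*((M4*M5)+M6)); result (-8*s^3 + 22*s^2 + s - 15)/(4*s^3 - 28*s^2 + 4*s + 44)
The result of step 5 is T(s) in lowest terms. Its denominator has leading coefficient 4; dividing the denominator through by 4 makes it monic.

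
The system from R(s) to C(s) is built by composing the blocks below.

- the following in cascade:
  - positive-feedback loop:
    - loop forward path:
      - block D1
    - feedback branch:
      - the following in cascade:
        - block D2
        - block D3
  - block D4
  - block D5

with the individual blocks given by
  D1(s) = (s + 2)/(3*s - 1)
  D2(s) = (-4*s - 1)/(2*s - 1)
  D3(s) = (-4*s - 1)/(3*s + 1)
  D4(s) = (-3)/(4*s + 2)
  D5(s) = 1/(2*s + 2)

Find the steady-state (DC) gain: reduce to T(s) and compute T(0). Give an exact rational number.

First reduce the diagram to T(s).

(1) combine D2, D3 in series, giving (16*s^2 + 8*s + 1)/(6*s^2 - s - 1)
(2) close the feedback loop around D1, (D2*D3), giving (6*s^3 + 11*s^2 - 3*s - 2)/(2*s^3 - 49*s^2 - 19*s - 1)
(3) multiply [D1/(1-D1*(D2*D3))], D4, D5 (series), giving (-18*s^3 - 33*s^2 + 9*s + 6)/(16*s^5 - 368*s^4 - 732*s^3 - 432*s^2 - 88*s - 4)
The step-3 result is T(s). Setting s = 0: T(0) = 6/(-4) = -3/2.

Answer: -3/2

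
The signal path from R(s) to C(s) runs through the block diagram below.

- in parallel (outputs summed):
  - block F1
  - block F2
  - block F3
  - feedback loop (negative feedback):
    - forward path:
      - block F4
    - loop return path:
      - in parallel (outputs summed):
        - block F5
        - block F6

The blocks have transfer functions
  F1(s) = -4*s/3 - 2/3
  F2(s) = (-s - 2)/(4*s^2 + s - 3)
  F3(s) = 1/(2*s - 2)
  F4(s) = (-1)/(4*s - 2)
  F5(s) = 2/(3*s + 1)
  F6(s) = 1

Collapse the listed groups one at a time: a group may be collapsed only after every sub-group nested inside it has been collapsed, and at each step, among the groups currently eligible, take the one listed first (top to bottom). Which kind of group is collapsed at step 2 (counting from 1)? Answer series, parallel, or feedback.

Reducing step by step:

[1] sum the parallel branches F5, F6
[2] close the feedback loop around F4, (F5+F6)
[3] combine F1, F2, F3, [F4/(1+F4*(F5+F6))] in parallel
Step 2 collapses a feedback group.

Answer: feedback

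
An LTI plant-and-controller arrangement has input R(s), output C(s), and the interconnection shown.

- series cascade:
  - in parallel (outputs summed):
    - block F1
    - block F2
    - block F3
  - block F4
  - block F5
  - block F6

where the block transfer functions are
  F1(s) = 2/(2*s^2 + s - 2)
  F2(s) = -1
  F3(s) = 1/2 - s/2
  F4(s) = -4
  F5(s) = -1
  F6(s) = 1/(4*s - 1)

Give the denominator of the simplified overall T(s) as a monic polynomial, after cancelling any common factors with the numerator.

Answer: s^3 + s^2/4 - 9*s/8 + 1/4

Working:
[1] sum the parallel branches F1, F2, F3, giving (-2*s^3 - 3*s^2 + s + 6)/(4*s^2 + 2*s - 4)
[2] series reduction of (F1+F2+F3), F4, F5, F6, giving (-4*s^3 - 6*s^2 + 2*s + 12)/(8*s^3 + 2*s^2 - 9*s + 2)
Step 2 gives the fully reduced T(s), with no common factor left to cancel. The denominator's leading coefficient is 8, so divide each of its coefficients by 8 to get the monic form.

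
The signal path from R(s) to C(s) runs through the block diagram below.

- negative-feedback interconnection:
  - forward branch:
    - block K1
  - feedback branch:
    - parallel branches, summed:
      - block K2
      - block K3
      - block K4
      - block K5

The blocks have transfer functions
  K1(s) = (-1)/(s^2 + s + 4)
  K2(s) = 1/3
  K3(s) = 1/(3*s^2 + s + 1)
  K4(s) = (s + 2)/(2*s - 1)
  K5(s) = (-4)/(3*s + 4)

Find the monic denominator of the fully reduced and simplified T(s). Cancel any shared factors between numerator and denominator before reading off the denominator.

(1) parallel reduction of K2, K3, K4, K5 -> (45*s^4 + 48*s^3 + 140*s^2 + 58*s + 20)/(54*s^4 + 63*s^3 - 3*s^2 + 3*s - 12)
(2) close the feedback loop around K1, (K2+K3+K4+K5) -> (-54*s^4 - 63*s^3 + 3*s^2 - 3*s + 12)/(54*s^6 + 117*s^5 + 231*s^4 + 204*s^3 - 161*s^2 - 58*s - 68)
T(s) is the step-2 result (common factors already cancelled). Leading coefficient of the denominator: 54. Divide through by 54 for the monic polynomial.

Hence the answer: s^6 + 13*s^5/6 + 77*s^4/18 + 34*s^3/9 - 161*s^2/54 - 29*s/27 - 34/27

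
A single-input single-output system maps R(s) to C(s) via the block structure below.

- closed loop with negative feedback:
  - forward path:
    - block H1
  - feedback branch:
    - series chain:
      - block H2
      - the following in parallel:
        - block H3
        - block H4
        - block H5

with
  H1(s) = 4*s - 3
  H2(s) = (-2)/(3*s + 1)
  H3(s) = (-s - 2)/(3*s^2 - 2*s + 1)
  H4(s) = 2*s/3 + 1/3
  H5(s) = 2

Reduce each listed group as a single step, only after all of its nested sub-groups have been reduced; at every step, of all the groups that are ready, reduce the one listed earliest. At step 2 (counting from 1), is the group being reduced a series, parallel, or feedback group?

Reducing step by step:

1. combine H3, H4, H5 in parallel
2. reduce the series chain H2, (H3+H4+H5)
3. close the feedback loop around H1, (H2*(H3+H4+H5))
Step 2 collapses a series group.

Answer: series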